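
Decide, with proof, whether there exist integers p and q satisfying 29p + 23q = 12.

29 and 23 are coprime, so 29p + 23q ranges over all of ℤ.
Euclidean algorithm: 29 = 1·23 + 6, 23 = 3·6 + 5, 6 = 1·5 + 1, 5 = 5·1 + 0.
Back-substituting, 1 = 6 − 1·5 = 6 − (23 − 3·6) = −23 + 4·6 = −23 + 4·(29 − 1·23) = 4·29 − 5·23; that is, 29·4 + 23·(-5) = 1.
Scaling by 12 gives the particular solution (p, q) = (48, -60).
The general solution is p = 48 + 23k, q = -60 − 29k; taking k = -2 gives the smaller pair p = 2, q = -2.
Check: 29·2 + 23·(-2) = 58 − 46 = 12. ✓

p = 2, q = -2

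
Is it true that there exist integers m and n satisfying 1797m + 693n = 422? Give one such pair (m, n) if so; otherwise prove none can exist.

Both 1797 and 693 are divisible by gcd(1797, 693) = 3, hence so is any combination 1797m + 693n.
But 422 = 3·140 + 2, so 3 ∤ 422.
Therefore 1797m + 693n = 422 has no solution in integers.

No, no such integers exist.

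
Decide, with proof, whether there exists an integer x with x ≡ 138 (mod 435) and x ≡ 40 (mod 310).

No such integer exists.

gcd(435, 310) = 5. If x ≡ 138 (mod 435) and x ≡ 40 (mod 310), then x ≡ 138 (mod 5) and x ≡ 40 (mod 5).
These are incompatible: 138 − 40 = 98 is not divisible by 5.
Hence the system has no solution.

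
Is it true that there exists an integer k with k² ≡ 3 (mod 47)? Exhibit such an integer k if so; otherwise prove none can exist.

k = 35 works: 35² = 1225, and 1225 − 3 = 1222 = 26·47.

k = 35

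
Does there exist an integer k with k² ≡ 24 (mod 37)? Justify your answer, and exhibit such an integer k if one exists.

No such integer exists.

Apply Euler's criterion with the prime 37: 24 is a quadratic residue iff 24^18 ≡ 1 (mod 37), and a non-residue iff it is ≡ −1.
Squaring successively (mod 37): 24^2 = 576 ≡ 21; 24^4 ≡ 21² = 441 ≡ 34; 24^8 ≡ 34² = 1156 ≡ 9; 24^16 ≡ 9² = 81 ≡ 7.
Since 18 = 16 + 2, 24^18 ≡ 7 · 21; multiplying out mod 37: 7·21 = 147 ≡ 36. Thus 24^18 ≡ 36 ≡ −1 (mod 37).
By Euler's criterion 24 is a quadratic non-residue mod 37: no k satisfies k² ≡ 24 (mod 37).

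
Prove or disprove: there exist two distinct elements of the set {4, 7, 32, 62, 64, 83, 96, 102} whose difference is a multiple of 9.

Two integers differ by a multiple of 9 exactly when they have the same residue mod 9. The residues are 4↦4, 7↦7, 32↦5, 62↦8, 64↦1, 83↦2, 96↦6, 102↦3.
All 8 residues are distinct, so no two elements differ by a multiple of 9.

There is no such pair.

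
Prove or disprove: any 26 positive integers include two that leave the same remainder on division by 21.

Yes.

There are exactly 21 possible remainders on division by 21.
Placing 26 integers into 21 classes, some class receives at least two — say a and b.
So a and b have equal remainders mod 21, which is exactly what was to be shown.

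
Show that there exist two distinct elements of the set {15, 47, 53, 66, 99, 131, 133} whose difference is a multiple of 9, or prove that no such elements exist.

No, no such pair exists.

Reduce each element modulo 9: 15↦6, 47↦2, 53↦8, 66↦3, 99↦0, 131↦5, 133↦7.
These 7 residues are pairwise different, hence no difference of two elements is divisible by 9.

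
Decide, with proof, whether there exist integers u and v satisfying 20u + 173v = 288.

20 and 173 are coprime, so 20u + 173v ranges over all of ℤ.
Dividing repeatedly: 173 = 8·20 + 13, 20 = 1·13 + 7, 13 = 1·7 + 6, 7 = 1·6 + 1, 6 = 6·1 + 0.
Working back up the chain: 1 = 7 − 1·6 = 7 − (13 − 1·7) = −13 + 2·7 = −13 + 2·(20 − 1·13) = 2·20 − 3·13 = 2·20 − 3·(173 − 8·20) = −3·173 + 26·20. So 20·26 + 173·(-3) = 1.
Times 288: 20·7488 + 173·(-864) = 288, so (7488, -864) solves it.
Shifting by a multiple of (173, −20) keeps it a solution: u = 7488 − 43·173 = 49, v = -864 + 43·20 = -4.
Check: 20·49 + 173·(-4) = 980 − 692 = 288. ✓

u = 49, v = -4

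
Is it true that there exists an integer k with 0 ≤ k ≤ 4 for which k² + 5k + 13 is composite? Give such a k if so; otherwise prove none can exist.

At k = 2: 2² + 5·2 + 13 = 27 = 3·9, which is composite.

k = 2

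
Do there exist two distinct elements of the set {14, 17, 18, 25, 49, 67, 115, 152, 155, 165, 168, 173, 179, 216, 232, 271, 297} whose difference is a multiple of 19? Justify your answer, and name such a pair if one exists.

No such pair exists.

Two integers differ by a multiple of 19 exactly when they have the same residue mod 19. The residues are 14↦14, 17↦17, 18↦18, 25↦6, 49↦11, 67↦10, 115↦1, 152↦0, 155↦3, 165↦13, 168↦16, 173↦2, 179↦8, 216↦7, 232↦4, 271↦5, 297↦12.
No residue repeats among the 17 elements, so no pair has difference ≡ 0 (mod 19).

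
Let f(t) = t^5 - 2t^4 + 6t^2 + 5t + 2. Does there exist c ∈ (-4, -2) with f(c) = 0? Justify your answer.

f(-4) = -1458 and f(-2) = -48, both negative, so a sign-change argument is unavailable; we show f keeps this sign on the whole interval.
Shift to the endpoint -2: with t = -2 − u (0 < u < 2), one computes f(-2 − u) = -u^5 - 12u^4 - 56u^3 - 122u^2 - 125u - 48.
The nonzero coefficients here are all negative, so for u > 0 every term is negative (or zero), and the constant term -48 is strictly negative.
So f is strictly negative on (-4, -2); no root exists in the interval.

f has no root in that interval.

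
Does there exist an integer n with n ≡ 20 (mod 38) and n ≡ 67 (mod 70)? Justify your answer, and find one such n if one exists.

gcd(38, 70) = 2. If n ≡ 20 (mod 38) and n ≡ 67 (mod 70), then n ≡ 20 (mod 2) and n ≡ 67 (mod 2).
But 20 mod 2 = 0 while 67 mod 2 = 1, a contradiction.
Hence the system has no solution.

No, no such integer exists.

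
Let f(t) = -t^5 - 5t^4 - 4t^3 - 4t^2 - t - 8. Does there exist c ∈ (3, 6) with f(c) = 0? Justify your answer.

f has no root in that interval.

The endpoint values f(3) = -803 and f(6) = -15278 are both negative. Claim: f(t) < 0 for every t in (3, 6).
Substitute t = 3 + u, where 0 < u < 3 on the interval. Expanding, f(3 + u) = -u^5 - 20u^4 - 154u^3 - 580u^2 - 1078u - 803.
All 6 nonzero coefficients of this polynomial in u are negative; hence for u > 0 the value is a sum of negative terms (the constant -803 among them).
Therefore f(t) < 0 throughout (3, 6), and f has no zero there.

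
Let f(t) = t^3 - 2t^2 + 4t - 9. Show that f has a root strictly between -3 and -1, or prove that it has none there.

f(-3) = -66 and f(-1) = -16, both negative.
The derivative f'(t) = 3t^2 - 4t + 4 is a quadratic with discriminant (-4)² − 4·3·4 = -32 < 0; it never vanishes, so it is always positive (sign of the leading coefficient).
Hence f is strictly increasing on ℝ, and in particular on [-3, -1]. A strictly monotone function with same-sign endpoint values stays negative on the whole interval, so f has no zero in (-3, -1).

f has no root in that interval.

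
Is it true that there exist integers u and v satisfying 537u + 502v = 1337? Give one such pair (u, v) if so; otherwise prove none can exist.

Since gcd(537, 502) = 1, every integer is an integer combination of 537 and 502.
Euclidean algorithm: 537 = 1·502 + 35, 502 = 14·35 + 12, 35 = 2·12 + 11, 12 = 1·11 + 1, 11 = 11·1 + 0.
Working back up the chain: 1 = 12 − 1·11 = 12 − (35 − 2·12) = −35 + 3·12 = −35 + 3·(502 − 14·35) = 3·502 − 43·35 = 3·502 − 43·(537 − 1·502) = −43·537 + 46·502. So 537·(-43) + 502·46 = 1.
Times 1337: 537·(-57491) + 502·61502 = 1337, so (-57491, 61502) solves it.
Adding 115·502 to u and subtracting 115·537 from v gives the tidier solution (239, -253).
Check: 537·239 + 502·(-253) = 128343 − 127006 = 1337. ✓

u = 239, v = -253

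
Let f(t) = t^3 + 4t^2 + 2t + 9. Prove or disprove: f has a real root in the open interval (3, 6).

No such root exists.

The endpoint values f(3) = 78 and f(6) = 381 are both positive. Claim: f(t) > 0 for every t in (3, 6).
Shift to the endpoint 3: with t = 3 + u (0 < u < 3), one computes f(3 + u) = u^3 + 13u^2 + 53u + 78.
All 4 nonzero coefficients of this polynomial in u are positive; hence for u > 0 the value is a sum of positive terms (the constant 78 among them).
So f is strictly positive on (3, 6); no root exists in the interval.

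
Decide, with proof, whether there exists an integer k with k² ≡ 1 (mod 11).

k = 10

Take k = 10. Then 10² = 100 = 9·11 + 1, so 10² ≡ 1 (mod 11).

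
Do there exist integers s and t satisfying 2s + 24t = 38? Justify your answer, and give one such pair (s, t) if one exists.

Every value of 2s + 24t is a multiple of gcd(2, 24) = 2; since 2 ∣ 38, solutions exist.
Dividing through by 2 reduces the equation to 1s + 12t = 19.
The coefficient of s is 1, so setting t = 0 and s = 19 already solves it.
Shifting by a multiple of (12, −1) keeps it a solution: s = 19 − 1·12 = 7, t = 0 + 1·1 = 1.
Check: 2·7 + 24·1 = 14 + 24 = 38. ✓

s = 7, t = 1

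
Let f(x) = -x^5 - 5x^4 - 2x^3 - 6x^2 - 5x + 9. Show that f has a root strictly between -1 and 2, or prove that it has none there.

Such a root exists.

f(-1) = 6 and f(2) = -153, which have opposite signs.
f is continuous everywhere (it is a polynomial), in particular on [-1, 2].
By the Intermediate Value Theorem, f takes the value 0 somewhere in the open interval.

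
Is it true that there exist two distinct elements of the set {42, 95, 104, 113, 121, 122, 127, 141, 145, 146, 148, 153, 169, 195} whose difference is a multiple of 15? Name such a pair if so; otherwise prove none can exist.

Reduce each element modulo 15: 42↦12, 95↦5, 104↦14, 113↦8, 121↦1, 122↦2, 127↦7, 141↦6, 145↦10, 146↦11, 148↦13, 153↦3, 169↦4, 195↦0.
All 14 residues are distinct, so no two elements differ by a multiple of 15.

No such pair exists.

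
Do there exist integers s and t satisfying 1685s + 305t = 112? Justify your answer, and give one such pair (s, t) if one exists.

No, no such integers exist.

Both 1685 and 305 are divisible by gcd(1685, 305) = 5, hence so is any combination 1685s + 305t.
But 112 = 5·22 + 2, so 5 ∤ 112.
So the equation is unsolvable over ℤ.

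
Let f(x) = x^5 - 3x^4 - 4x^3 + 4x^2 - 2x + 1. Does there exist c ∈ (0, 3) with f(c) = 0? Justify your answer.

Yes, such a c exists.

f(0) = 1 and f(3) = -77, which have opposite signs.
As a polynomial, f is continuous on every closed interval.
By the Intermediate Value Theorem, f takes the value 0 somewhere in the open interval.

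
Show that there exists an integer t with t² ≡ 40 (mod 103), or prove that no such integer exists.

Apply Euler's criterion with the prime 103: 40 is a quadratic residue iff 40^51 ≡ 1 (mod 103), and a non-residue iff it is ≡ −1.
Squaring successively (mod 103): 40^2 = 1600 ≡ 55; 40^4 ≡ 55² = 3025 ≡ 38; 40^8 ≡ 38² = 1444 ≡ 2; 40^16 ≡ 2² = 4 ≡ 4; 40^32 ≡ 4² = 16 ≡ 16.
Since 51 = 32 + 16 + 2 + 1, 40^51 ≡ 16 · 4 · 55 · 40; multiplying out mod 103: 16·4 = 64 ≡ 64, then 64·55 = 3520 ≡ 18, then 18·40 = 720 ≡ 102. Thus 40^51 ≡ 102 ≡ −1 (mod 103).
By Euler's criterion 40 is a quadratic non-residue mod 103: no t satisfies t² ≡ 40 (mod 103).

No, no such integer exists.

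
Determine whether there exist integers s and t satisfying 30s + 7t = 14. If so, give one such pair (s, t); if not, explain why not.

Since gcd(30, 7) = 1, every integer is an integer combination of 30 and 7.
Euclidean algorithm: 30 = 4·7 + 2, 7 = 3·2 + 1, 2 = 2·1 + 0.
Unwinding: 1 = 7 − 3·2 = 7 − 3·(30 − 4·7) = −3·30 + 13·7, i.e. 30·(-3) + 7·13 = 1.
Times 14: 30·(-42) + 7·182 = 14, so (-42, 182) solves it.
The general solution is s = -42 + 7k, t = 182 − 30k; taking k = 6 gives the smaller pair s = 0, t = 2.
Check: 30·0 + 7·2 = 0 + 14 = 14. ✓

s = 0, t = 2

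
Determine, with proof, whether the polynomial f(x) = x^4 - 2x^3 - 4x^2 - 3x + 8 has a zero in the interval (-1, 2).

Yes, f has a root in the interval.

f(-1) = 10 and f(2) = -14, which have opposite signs.
f is continuous everywhere (it is a polynomial), in particular on [-1, 2].
By the Intermediate Value Theorem, f takes the value 0 somewhere in the open interval.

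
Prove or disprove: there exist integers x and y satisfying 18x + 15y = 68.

Any value of 18x + 15y is a multiple of gcd(18, 15) = 3.
But 68 = 3·22 + 2, so 3 ∤ 68.
So the equation is unsolvable over ℤ.

No, no such integers exist.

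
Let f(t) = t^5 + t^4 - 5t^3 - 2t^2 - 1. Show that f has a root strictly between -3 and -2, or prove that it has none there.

Yes, f has a root in the interval.

f(-3) = -46 and f(-2) = 15, which have opposite signs.
Since f is a polynomial it is continuous on [-3, -2].
By the Intermediate Value Theorem f must vanish at some point of (-3, -2).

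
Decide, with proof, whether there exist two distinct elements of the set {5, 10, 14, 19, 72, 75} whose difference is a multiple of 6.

No, no such pair exists.

Residues mod 6: 5↦5, 10↦4, 14↦2, 19↦1, 72↦0, 75↦3.
No residue repeats among the 6 elements, so no pair has difference ≡ 0 (mod 6).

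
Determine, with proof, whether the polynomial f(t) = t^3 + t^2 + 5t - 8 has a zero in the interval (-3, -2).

No such root exists.

f(-3) = -41 and f(-2) = -22, both negative.
f'(t) = 3t^2 + 2t + 5 has discriminant 2² − 4·3·5 = -56 < 0, so f' has no real roots and is positive for every real t.
So f is strictly increasing; between -3 and -2 its values lie between f(-3) = -41 and f(-2) = -22, all negative. Therefore f has no root in (-3, -2).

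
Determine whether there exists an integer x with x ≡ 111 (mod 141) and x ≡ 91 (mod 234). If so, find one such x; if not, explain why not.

Both moduli are multiples of 3 = gcd(141, 234), so any solution would satisfy x ≡ 111 and x ≡ 91 modulo 3 simultaneously.
But 111 mod 3 = 0 while 91 mod 3 = 1, a contradiction.
So no integer satisfies both congruences.

There is no such integer.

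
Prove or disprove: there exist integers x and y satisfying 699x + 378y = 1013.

No, no such integers exist.

Any value of 699x + 378y is a multiple of gcd(699, 378) = 3.
But 1013 is not a multiple of 3 (it leaves remainder 2).
So the equation is unsolvable over ℤ.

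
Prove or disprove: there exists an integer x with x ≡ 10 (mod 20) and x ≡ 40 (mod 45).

x = 130

The moduli are not coprime: gcd(20, 45) = 5. Compatibility requires 5 ∣ (40 − 10) = 30, which holds, so solutions exist.
The integers ≡ 10 (mod 20) are 10, 30, 50, 70, 90, 110, 130, …; their remainders mod 45 are 10, 30, 5, 25, 0, 20, 40, so x = 130 is the first that is ≡ 40 (mod 45).
Indeed 130 ≡ 10 (mod 20) and 130 ≡ 40 (mod 45).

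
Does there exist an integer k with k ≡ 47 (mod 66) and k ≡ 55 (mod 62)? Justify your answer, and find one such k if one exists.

k = 179

gcd(66, 62) = 2. A simultaneous solution exists iff 47 ≡ 55 (mod 2); here 47 mod 2 = 1 = 55 mod 2, so it does.
List candidates k ≡ 47 (mod 66): 47, 113, 179. Modulo 62 these are 47, 51, 55; 179 gives 55 as required.
Verify: 179 = 2·66 + 47 and 179 = 2·62 + 55. ✓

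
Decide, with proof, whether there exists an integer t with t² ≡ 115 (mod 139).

No, no such integer exists.

Apply Euler's criterion with the prime 139: 115 is a quadratic residue iff 115^69 ≡ 1 (mod 139), and a non-residue iff it is ≡ −1.
Repeated squaring mod 139: 115^2 = 13225 ≡ 20; 115^4 ≡ 20² = 400 ≡ 122; 115^8 ≡ 122² = 14884 ≡ 11; 115^16 ≡ 11² = 121 ≡ 121; 115^32 ≡ 121² = 14641 ≡ 46; 115^64 ≡ 46² = 2116 ≡ 31.
Since 69 = 64 + 4 + 1, 115^69 ≡ 31 · 122 · 115; multiplying out mod 139: 31·122 = 3782 ≡ 29, then 29·115 = 3335 ≡ 138. Thus 115^69 ≡ 138 ≡ −1 (mod 139).
The value −1 means 115 is a non-residue modulo 139, so t² ≡ 115 (mod 139) is impossible.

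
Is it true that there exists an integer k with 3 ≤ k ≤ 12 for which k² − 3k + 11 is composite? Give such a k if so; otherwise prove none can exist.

k = 5

At k = 5: 5² − 3·5 + 11 = 21 = 3·7, which is composite.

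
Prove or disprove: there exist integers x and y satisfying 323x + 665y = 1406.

x = 27, y = -11

gcd(323, 665) = 19, and 19 divides 1406, so integer solutions exist.
Dividing through by 19 reduces the equation to 17x + 35y = 74.
Run the Euclidean algorithm on 35 and 17: 35 = 2·17 + 1, 17 = 17·1 + 0.
Working back up the chain: 1 = 35 − 2·17. So 17·(-2) + 35·1 = 1.
Multiplying through by 74: x = (-2)·74 = -148, y = 1·74 = 74 is a solution.
Adding 5·35 to x and subtracting 5·17 from y gives the tidier solution (27, -11).
Indeed 323·27 + 665·(-11) = 8721 − 7315 = 1406.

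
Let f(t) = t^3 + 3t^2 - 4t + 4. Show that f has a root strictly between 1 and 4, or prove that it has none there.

No such root exists.

f(1) = 4 and f(4) = 100, both positive, so a sign-change argument is unavailable; we show f keeps this sign on the whole interval.
Substitute t = 1 + u, where 0 < u < 3 on the interval. Expanding, f(1 + u) = u^3 + 6u^2 + 5u + 4.
The nonzero coefficients here are all positive, so for u > 0 every term is positive (or zero), and the constant term 4 is strictly positive.
Therefore f(t) > 0 throughout (1, 4), and f has no zero there.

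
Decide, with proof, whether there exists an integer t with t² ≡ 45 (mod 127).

Apply Euler's criterion with the prime 127: 45 is a quadratic residue iff 45^63 ≡ 1 (mod 127), and a non-residue iff it is ≡ −1.
Repeated squaring mod 127: 45^2 = 2025 ≡ 120; 45^4 ≡ 120² = 14400 ≡ 49; 45^8 ≡ 49² = 2401 ≡ 115; 45^16 ≡ 115² = 13225 ≡ 17; 45^32 ≡ 17² = 289 ≡ 35.
Since 63 = 32 + 16 + 8 + 4 + 2 + 1, 45^63 ≡ 35 · 17 · 115 · 49 · 120 · 45; multiplying out mod 127: 35·17 = 595 ≡ 87, then 87·115 = 10005 ≡ 99, then 99·49 = 4851 ≡ 25, then 25·120 = 3000 ≡ 79, then 79·45 = 3555 ≡ 126. Thus 45^63 ≡ 126 ≡ −1 (mod 127).
By Euler's criterion 45 is a quadratic non-residue mod 127: no t satisfies t² ≡ 45 (mod 127).

No, no such integer exists.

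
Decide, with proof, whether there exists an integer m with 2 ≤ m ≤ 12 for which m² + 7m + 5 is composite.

At m = 11: 11² + 7·11 + 5 = 203 = 7·29, which is composite.

m = 11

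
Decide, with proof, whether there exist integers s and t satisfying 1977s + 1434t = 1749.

Since gcd(1977, 1434) = 3 and 1749 = 3·583, Bézout's identity guarantees a solution.
Dividing through by 3 reduces the equation to 659s + 478t = 583.
Run the Euclidean algorithm on 659 and 478: 659 = 1·478 + 181, 478 = 2·181 + 116, 181 = 1·116 + 65, 116 = 1·65 + 51, 65 = 1·51 + 14, 51 = 3·14 + 9, 14 = 1·9 + 5, 9 = 1·5 + 4, 5 = 1·4 + 1, 4 = 4·1 + 0.
Working back up the chain: 1 = 5 − 1·4 = 5 − (9 − 1·5) = −9 + 2·5 = −9 + 2·(14 − 1·9) = 2·14 − 3·9 = 2·14 − 3·(51 − 3·14) = −3·51 + 11·14 = −3·51 + 11·(65 − 1·51) = 11·65 − 14·51 = 11·65 − 14·(116 − 1·65) = −14·116 + 25·65 = −14·116 + 25·(181 − 1·116) = 25·181 − 39·116 = 25·181 − 39·(478 − 2·181) = −39·478 + 103·181 = −39·478 + 103·(659 − 1·478) = 103·659 − 142·478. So 659·103 + 478·(-142) = 1.
Multiplying through by 583: s = 103·583 = 60049, t = (-142)·583 = -82786 is a solution.
Subtracting 125·478 from s and adding 125·659 to t gives the tidier solution (299, -411).
Indeed 1977·299 + 1434·(-411) = 591123 − 589374 = 1749.

s = 299, t = -411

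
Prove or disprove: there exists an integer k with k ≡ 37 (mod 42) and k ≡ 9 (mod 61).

k = 1717

gcd(42, 61) = 1, so the Chinese Remainder Theorem guarantees exactly one residue class mod 2562 satisfying both.
Any solution of the first congruence is k = 37 + 42t; substituting into the second, 42t ≡ 9 − 37 ≡ 33 (mod 61).
Invert 42 mod 61 by the Euclidean algorithm: 61 = 1·42 + 19, 42 = 2·19 + 4, 19 = 4·4 + 3, 4 = 1·3 + 1, 3 = 3·1 + 0; back-substituting, 1 = 4 − 1·3 = 4 − (19 − 4·4) = −19 + 5·4 = −19 + 5·(42 − 2·19) = 5·42 − 11·19 = 5·42 − 11·(61 − 1·42) = −11·61 + 16·42. Hence 42·16 ≡ 1, so 42⁻¹ ≡ 16 (mod 61).
Therefore t ≡ 16·33 = 528 ≡ 40 (mod 61).
With t = 40: k = 37 + 42·40 = 1717.
Indeed 1717 ≡ 37 (mod 42) and 1717 ≡ 9 (mod 61).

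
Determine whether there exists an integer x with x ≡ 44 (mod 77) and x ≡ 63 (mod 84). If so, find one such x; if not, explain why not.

gcd(77, 84) = 7. If x ≡ 44 (mod 77) and x ≡ 63 (mod 84), then x ≡ 44 (mod 7) and x ≡ 63 (mod 7).
But 44 mod 7 = 2 while 63 mod 7 = 0, a contradiction.
So no integer satisfies both congruences.

No such integer exists.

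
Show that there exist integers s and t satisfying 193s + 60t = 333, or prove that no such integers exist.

s = 21, t = -62

193 and 60 are coprime, so 193s + 60t ranges over all of ℤ.
Dividing repeatedly: 193 = 3·60 + 13, 60 = 4·13 + 8, 13 = 1·8 + 5, 8 = 1·5 + 3, 5 = 1·3 + 2, 3 = 1·2 + 1, 2 = 2·1 + 0.
Back-substituting, 1 = 3 − 1·2 = 3 − (5 − 1·3) = −5 + 2·3 = −5 + 2·(8 − 1·5) = 2·8 − 3·5 = 2·8 − 3·(13 − 1·8) = −3·13 + 5·8 = −3·13 + 5·(60 − 4·13) = 5·60 − 23·13 = 5·60 − 23·(193 − 3·60) = −23·193 + 74·60; that is, 193·(-23) + 60·74 = 1.
Times 333: 193·(-7659) + 60·24642 = 333, so (-7659, 24642) solves it.
Adding 128·60 to s and subtracting 128·193 from t gives the tidier solution (21, -62).
Check: 193·21 + 60·(-62) = 4053 − 3720 = 333. ✓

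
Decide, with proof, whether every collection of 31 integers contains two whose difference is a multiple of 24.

True.

Partition the integers by their residue mod 24; there are 24 classes.
Since 31 > 24, two of the 31 integers must share a residue class by the pigeonhole principle; call them a and b.
Their difference a − b is then a multiple of 24.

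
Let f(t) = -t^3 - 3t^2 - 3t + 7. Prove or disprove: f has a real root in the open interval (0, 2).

f(0) = 7 and f(2) = -19, which have opposite signs.
Since f is a polynomial it is continuous on [0, 2].
By the Intermediate Value Theorem, f takes the value 0 somewhere in the open interval.

Yes, f has a root in the interval.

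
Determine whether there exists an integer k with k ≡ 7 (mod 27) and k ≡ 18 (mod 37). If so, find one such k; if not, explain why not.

Since 27 and 37 share no common factor, CRT says the pair of congruences has a solution (unique mod 999).
Write k = 7 + 27t and require 7 + 27t ≡ 18 (mod 37), i.e. 27t ≡ 11 (mod 37).
Note 27·11 = 297 ≡ 1 (mod 37) (as 297 − 1 = 8·37), so 27⁻¹ ≡ 11.
Therefore t ≡ 11·11 = 121 ≡ 10 (mod 37).
With t = 10: k = 7 + 27·10 = 277.
Indeed 277 ≡ 7 (mod 27) and 277 ≡ 18 (mod 37).

k = 277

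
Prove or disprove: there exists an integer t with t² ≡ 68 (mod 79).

There is no such integer.

Apply Euler's criterion with the prime 79: 68 is a quadratic residue iff 68^39 ≡ 1 (mod 79), and a non-residue iff it is ≡ −1.
Squaring successively (mod 79): 68^2 = 4624 ≡ 42; 68^4 ≡ 42² = 1764 ≡ 26; 68^8 ≡ 26² = 676 ≡ 44; 68^16 ≡ 44² = 1936 ≡ 40; 68^32 ≡ 40² = 1600 ≡ 20.
Since 39 = 32 + 4 + 2 + 1, 68^39 ≡ 20 · 26 · 42 · 68; multiplying out mod 79: 20·26 = 520 ≡ 46, then 46·42 = 1932 ≡ 36, then 36·68 = 2448 ≡ 78. Thus 68^39 ≡ 78 ≡ −1 (mod 79).
The value −1 means 68 is a non-residue modulo 79, so t² ≡ 68 (mod 79) is impossible.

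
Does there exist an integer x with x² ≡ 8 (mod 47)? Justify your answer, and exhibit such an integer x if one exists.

Take x = 14. Then 14² = 196 = 4·47 + 8, so 14² ≡ 8 (mod 47).

x = 14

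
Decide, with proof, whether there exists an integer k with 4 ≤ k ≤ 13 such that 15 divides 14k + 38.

Scanning upward from k = 4 gives 94, 108, 122, 136, none divisible by 15. k = 8 works, since 14·8 + 38 = 150 = 10·15.

k = 8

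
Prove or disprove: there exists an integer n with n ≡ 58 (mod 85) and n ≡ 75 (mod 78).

n = 4053

Since 85 and 78 share no common factor, CRT says the pair of congruences has a solution (unique mod 6630).
Any solution of the first congruence is n = 58 + 85t; substituting into the second, 85t ≡ 75 − 58 ≡ 17 (mod 78).
85 ≡ 7 (mod 78), so this reads 7t ≡ 17 (mod 78). Since 7·67 = 469 = 6·78 + 1, the inverse of 7 mod 78 is 67.
Therefore t ≡ 67·17 = 1139 ≡ 47 (mod 78).
With t = 47: n = 58 + 85·47 = 4053.
Check: 4053 mod 85 = 58, 4053 mod 78 = 75. ✓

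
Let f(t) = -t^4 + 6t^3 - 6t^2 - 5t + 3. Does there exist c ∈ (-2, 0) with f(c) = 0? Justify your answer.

Such a root exists.

f(-2) = -75 and f(0) = 3, which have opposite signs.
f is continuous everywhere (it is a polynomial), in particular on [-2, 0].
By the Intermediate Value Theorem, f takes the value 0 somewhere in the open interval.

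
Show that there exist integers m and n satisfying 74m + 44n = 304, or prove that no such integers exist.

Since gcd(74, 44) = 2 and 304 = 2·152, Bézout's identity guarantees a solution.
Dividing through by 2 reduces the equation to 37m + 22n = 152.
Run the Euclidean algorithm on 37 and 22: 37 = 1·22 + 15, 22 = 1·15 + 7, 15 = 2·7 + 1, 7 = 7·1 + 0.
Back-substituting, 1 = 15 − 2·7 = 15 − 2·(22 − 1·15) = −2·22 + 3·15 = −2·22 + 3·(37 − 1·22) = 3·37 − 5·22; that is, 37·3 + 22·(-5) = 1.
Scaling by 152 gives the particular solution (m, n) = (456, -760).
Shifting by a multiple of (22, −37) keeps it a solution: m = 456 − 20·22 = 16, n = -760 + 20·37 = -20.
Indeed 74·16 + 44·(-20) = 1184 − 880 = 304.

m = 16, n = -20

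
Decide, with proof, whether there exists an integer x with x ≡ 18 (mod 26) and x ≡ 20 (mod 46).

gcd(26, 46) = 2. A simultaneous solution exists iff 18 ≡ 20 (mod 2); here 18 mod 2 = 0 = 20 mod 2, so it does.
Write x = 18 + 26t. Then 26t ≡ 20 − 18 ≡ 2 (mod 46); dividing through by 2 gives 13t ≡ 1 (mod 23).
Since 13·16 = 208 = 9·23 + 1, the inverse of 13 mod 23 is 16.
Multiplying by 16: t ≡ 16·1 = 16 (mod 23).
Then x = 18 + 26·16 = 434.
Indeed 434 ≡ 18 (mod 26) and 434 ≡ 20 (mod 46).

x = 434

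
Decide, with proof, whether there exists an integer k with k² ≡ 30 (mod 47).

No, no such integer exists.

Apply Euler's criterion with the prime 47: 30 is a quadratic residue iff 30^23 ≡ 1 (mod 47), and a non-residue iff it is ≡ −1.
Repeated squaring mod 47: 30^2 = 900 ≡ 7; 30^4 ≡ 7² = 49 ≡ 2; 30^8 ≡ 2² = 4 ≡ 4; 30^16 ≡ 4² = 16 ≡ 16.
Since 23 = 16 + 4 + 2 + 1, 30^23 ≡ 16 · 2 · 7 · 30; multiplying out mod 47: 16·2 = 32 ≡ 32, then 32·7 = 224 ≡ 36, then 36·30 = 1080 ≡ 46. Thus 30^23 ≡ 46 ≡ −1 (mod 47).
The value −1 means 30 is a non-residue modulo 47, so k² ≡ 30 (mod 47) is impossible.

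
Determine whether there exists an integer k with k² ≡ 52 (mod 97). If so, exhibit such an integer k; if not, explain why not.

Apply Euler's criterion with the prime 97: 52 is a quadratic residue iff 52^48 ≡ 1 (mod 97), and a non-residue iff it is ≡ −1.
Repeated squaring mod 97: 52^2 = 2704 ≡ 85; 52^4 ≡ 85² = 7225 ≡ 47; 52^8 ≡ 47² = 2209 ≡ 75; 52^16 ≡ 75² = 5625 ≡ 96; 52^32 ≡ 96² = 9216 ≡ 1.
Since 48 = 32 + 16, 52^48 ≡ 1 · 96; multiplying out mod 97: 1·96 = 96 ≡ 96. Thus 52^48 ≡ 96 ≡ −1 (mod 97).
The value −1 means 52 is a non-residue modulo 97, so k² ≡ 52 (mod 97) is impossible.

No, no such integer exists.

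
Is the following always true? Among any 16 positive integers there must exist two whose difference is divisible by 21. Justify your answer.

No; for instance {91, 92, 93, 94, 95, 96, 97, 98, 99, 100, 101, 102, 103, 104, 105, 106} is a counterexample.

Consider the 16 integers 91, 92, …, 106. They lie in distinct residue classes modulo 21, since 16 ≤ 21.
The differences between them range over 1, …, 15, none of which is divisible by 21.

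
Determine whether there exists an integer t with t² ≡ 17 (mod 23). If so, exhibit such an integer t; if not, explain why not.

No such integer exists.

Apply Euler's criterion with the prime 23: 17 is a quadratic residue iff 17^11 ≡ 1 (mod 23), and a non-residue iff it is ≡ −1.
Repeated squaring mod 23: 17^2 = 289 ≡ 13; 17^4 ≡ 13² = 169 ≡ 8; 17^8 ≡ 8² = 64 ≡ 18.
Since 11 = 8 + 2 + 1, 17^11 ≡ 18 · 13 · 17; multiplying out mod 23: 18·13 = 234 ≡ 4, then 4·17 = 68 ≡ 22. Thus 17^11 ≡ 22 ≡ −1 (mod 23).
The value −1 means 17 is a non-residue modulo 23, so t² ≡ 17 (mod 23) is impossible.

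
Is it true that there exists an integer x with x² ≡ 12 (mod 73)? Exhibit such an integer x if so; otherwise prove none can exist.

x = 31

x = 31 works: 31² = 961, and 961 − 12 = 949 = 13·73.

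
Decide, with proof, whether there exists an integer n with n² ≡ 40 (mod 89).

n = 60

Take n = 60. Then 60² = 3600 = 40·89 + 40, so 60² ≡ 40 (mod 89).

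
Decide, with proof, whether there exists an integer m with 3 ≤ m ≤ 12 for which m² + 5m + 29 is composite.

At m = 9: 9² + 5·9 + 29 = 155 = 5·31, which is composite.

m = 9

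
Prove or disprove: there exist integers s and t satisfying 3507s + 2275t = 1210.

gcd(3507, 2275) = 7, so every integer of the form 3507s + 2275t is a multiple of 7.
But 1210 is not a multiple of 7 (it leaves remainder 6).
Hence no integers s, t satisfy the equation.

There are no such integers.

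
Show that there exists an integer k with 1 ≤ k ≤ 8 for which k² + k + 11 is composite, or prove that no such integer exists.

The values for k = 1, 2, …, 8 are 13, 17, 23, 31, 41, 53, 67, 83, and each of these is prime.
So no value in the range makes the expression composite.

There is no such integer k in that range.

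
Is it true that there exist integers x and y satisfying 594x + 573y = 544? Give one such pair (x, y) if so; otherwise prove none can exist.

No such integers exist.

gcd(594, 573) = 3, so every integer of the form 594x + 573y is a multiple of 3.
However 544 leaves remainder 1 on division by 3.
Therefore 594x + 573y = 544 has no solution in integers.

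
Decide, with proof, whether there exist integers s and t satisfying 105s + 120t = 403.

No, no such integers exist.

Both 105 and 120 are divisible by gcd(105, 120) = 15, hence so is any combination 105s + 120t.
But 403 = 15·26 + 13, so 15 ∤ 403.
So the equation is unsolvable over ℤ.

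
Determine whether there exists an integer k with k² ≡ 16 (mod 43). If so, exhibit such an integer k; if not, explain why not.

k = 4

Take k = 4. Then 4² = 16, and since 0 ≤ 16 < 43 this is already reduced: 4² ≡ 16 (mod 43).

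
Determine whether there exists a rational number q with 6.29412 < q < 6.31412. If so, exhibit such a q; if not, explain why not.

Multiplying by 10: 10·6.29412 = 62.94120 and 10·6.31412 = 63.14120, so the integer 63 lies strictly between them.
Dividing back, 6.29412 < 63/10 < 6.31412, and 63/10 is rational.

q = 63/10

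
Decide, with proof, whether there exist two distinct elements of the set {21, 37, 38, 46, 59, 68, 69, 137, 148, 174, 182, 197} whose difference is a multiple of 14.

No such pair exists.

Reduce each element modulo 14: 21↦7, 37↦9, 38↦10, 46↦4, 59↦3, 68↦12, 69↦13, 137↦11, 148↦8, 174↦6, 182↦0, 197↦1.
These 12 residues are pairwise different, hence no difference of two elements is divisible by 14.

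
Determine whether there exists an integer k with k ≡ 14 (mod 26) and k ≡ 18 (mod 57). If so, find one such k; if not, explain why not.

gcd(26, 57) = 1, so the Chinese Remainder Theorem guarantees exactly one residue class mod 1482 satisfying both.
Any solution of the first congruence is k = 14 + 26t; substituting into the second, 26t ≡ 18 − 14 ≡ 4 (mod 57).
Note 26·11 = 286 ≡ 1 (mod 57) (as 286 − 1 = 5·57), so 26⁻¹ ≡ 11.
Therefore t ≡ 11·4 = 44 (mod 57).
Taking t = 44 gives k = 14 + 26·44 = 1158.
Verify: 1158 = 44·26 + 14 and 1158 = 20·57 + 18. ✓

k = 1158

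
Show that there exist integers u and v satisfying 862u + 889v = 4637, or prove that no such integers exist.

u = 388, v = -371

Since gcd(862, 889) = 1, every integer is an integer combination of 862 and 889.
Run the Euclidean algorithm on 889 and 862: 889 = 1·862 + 27, 862 = 31·27 + 25, 27 = 1·25 + 2, 25 = 12·2 + 1, 2 = 2·1 + 0.
Unwinding: 1 = 25 − 12·2 = 25 − 12·(27 − 1·25) = −12·27 + 13·25 = −12·27 + 13·(862 − 31·27) = 13·862 − 415·27 = 13·862 − 415·(889 − 1·862) = −415·889 + 428·862, i.e. 862·428 + 889·(-415) = 1.
Times 4637: 862·1984636 + 889·(-1924355) = 4637, so (1984636, -1924355) solves it.
Shifting by a multiple of (889, −862) keeps it a solution: u = 1984636 − 2232·889 = 388, v = -1924355 + 2232·862 = -371.
Indeed 862·388 + 889·(-371) = 334456 − 329819 = 4637.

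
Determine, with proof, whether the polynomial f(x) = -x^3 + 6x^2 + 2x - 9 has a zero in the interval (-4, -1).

Yes, f has a root in the interval.

f(-4) = 143 and f(-1) = -4, which have opposite signs.
As a polynomial, f is continuous on every closed interval.
By the Intermediate Value Theorem, f takes the value 0 somewhere in the open interval.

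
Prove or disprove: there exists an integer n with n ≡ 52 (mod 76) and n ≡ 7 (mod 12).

There is no such integer.

Both moduli are multiples of 4 = gcd(76, 12), so any solution would satisfy n ≡ 52 and n ≡ 7 modulo 4 simultaneously.
But 52 mod 4 = 0 while 7 mod 4 = 3, a contradiction.
Therefore no such n exists.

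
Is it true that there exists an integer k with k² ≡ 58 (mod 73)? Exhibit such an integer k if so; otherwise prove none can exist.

No, no such integer exists.

Apply Euler's criterion with the prime 73: 58 is a quadratic residue iff 58^36 ≡ 1 (mod 73), and a non-residue iff it is ≡ −1.
Repeated squaring mod 73: 58^2 = 3364 ≡ 6; 58^4 ≡ 6² = 36 ≡ 36; 58^8 ≡ 36² = 1296 ≡ 55; 58^16 ≡ 55² = 3025 ≡ 32; 58^32 ≡ 32² = 1024 ≡ 2.
Since 36 = 32 + 4, 58^36 ≡ 2 · 36; multiplying out mod 73: 2·36 = 72 ≡ 72. Thus 58^36 ≡ 72 ≡ −1 (mod 73).
The value −1 means 58 is a non-residue modulo 73, so k² ≡ 58 (mod 73) is impossible.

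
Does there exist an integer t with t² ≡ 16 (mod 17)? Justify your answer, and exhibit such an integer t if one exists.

Take t = 13. Then 13² = 169 = 9·17 + 16, so 13² ≡ 16 (mod 17).

t = 13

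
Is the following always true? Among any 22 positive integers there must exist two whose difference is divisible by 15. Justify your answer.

Partition the integers by their residue mod 15; there are 15 classes.
With 22 integers and only 15 classes, the pigeonhole principle forces two of them, say a and b, into the same class.
Then a ≡ b (mod 15), i.e. 15 ∣ (a − b).

Yes.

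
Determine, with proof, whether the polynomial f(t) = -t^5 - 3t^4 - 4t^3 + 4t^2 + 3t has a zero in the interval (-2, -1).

The endpoint values f(-2) = 26 and f(-1) = 3 are both positive. Claim: f(t) > 0 for every t in (-2, -1).
Substitute t = -1 − u, where 0 < u < 1 on the interval. Expanding, f(-1 − u) = u^5 + 2u^4 + 2u^3 + 8u^2 + 10u + 3.
All 6 nonzero coefficients of this polynomial in u are positive; hence for u > 0 the value is a sum of positive terms (the constant 3 among them).
So f is strictly positive on (-2, -1); no root exists in the interval.

No.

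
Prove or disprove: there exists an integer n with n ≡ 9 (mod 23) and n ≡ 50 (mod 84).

Since 23 and 84 share no common factor, CRT says the pair of congruences has a solution (unique mod 1932).
Any solution of the first congruence is n = 9 + 23t; substituting into the second, 23t ≡ 50 − 9 ≡ 41 (mod 84).
Note 23·11 = 253 ≡ 1 (mod 84) (as 253 − 1 = 3·84), so 23⁻¹ ≡ 11.
Therefore t ≡ 11·41 = 451 ≡ 31 (mod 84).
With t = 31: n = 9 + 23·31 = 722.
Check: 722 mod 23 = 9, 722 mod 84 = 50. ✓

n = 722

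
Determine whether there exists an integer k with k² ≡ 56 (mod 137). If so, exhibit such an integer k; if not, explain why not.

k = 59

Take k = 59. Then 59² = 3481 = 25·137 + 56, so 59² ≡ 56 (mod 137).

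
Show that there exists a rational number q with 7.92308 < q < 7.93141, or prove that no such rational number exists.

Look for a denominator N such that an integer falls strictly between N·7.92308 and N·7.93141. N = 14 works: 14·7.92308 = 110.92312 < 111 < 111.03974 = 14·7.93141.
Dividing back, 7.92308 < 111/14 < 7.93141, and 111/14 is rational.

q = 111/14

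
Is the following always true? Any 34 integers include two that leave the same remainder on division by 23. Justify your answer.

Partition the integers by their residue mod 23; there are 23 classes.
Placing 34 integers into 23 classes, some class receives at least two — say a and b.
So a and b have equal remainders mod 23, which is exactly what was to be shown.

Yes.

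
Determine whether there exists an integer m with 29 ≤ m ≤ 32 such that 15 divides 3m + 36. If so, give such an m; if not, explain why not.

The values of 3m + 36 for m = 29, 30, 31, 32 are 123, 126, 129, 132; reduced mod 15 these are 3, 6, 9, 12.
None is 0, so 15 never divides 3m + 36 on this range.

There is no such integer m in that range.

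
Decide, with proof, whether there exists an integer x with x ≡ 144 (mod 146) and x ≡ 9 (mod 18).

No, no such integer exists.

gcd(146, 18) = 2. If x ≡ 144 (mod 146) and x ≡ 9 (mod 18), then x ≡ 144 (mod 2) and x ≡ 9 (mod 2).
However 144 ≡ 0 and 9 ≡ 1 (mod 2), and 0 ≠ 1.
Hence the system has no solution.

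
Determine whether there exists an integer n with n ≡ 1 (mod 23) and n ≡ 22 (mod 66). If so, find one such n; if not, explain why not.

n = 484

The moduli 23 and 66 are coprime, so by the Chinese Remainder Theorem a unique solution modulo 1518 exists.
Write n = 1 + 23t and require 1 + 23t ≡ 22 (mod 66), i.e. 23t ≡ 21 (mod 66).
Invert 23 mod 66 by the Euclidean algorithm: 66 = 2·23 + 20, 23 = 1·20 + 3, 20 = 6·3 + 2, 3 = 1·2 + 1, 2 = 2·1 + 0; back-substituting, 1 = 3 − 1·2 = 3 − (20 − 6·3) = −20 + 7·3 = −20 + 7·(23 − 1·20) = 7·23 − 8·20 = 7·23 − 8·(66 − 2·23) = −8·66 + 23·23. Hence 23·23 ≡ 1, so 23⁻¹ ≡ 23 (mod 66).
Therefore t ≡ 23·21 = 483 ≡ 21 (mod 66).
Taking t = 21 gives n = 1 + 23·21 = 484.
Check: 484 mod 23 = 1, 484 mod 66 = 22. ✓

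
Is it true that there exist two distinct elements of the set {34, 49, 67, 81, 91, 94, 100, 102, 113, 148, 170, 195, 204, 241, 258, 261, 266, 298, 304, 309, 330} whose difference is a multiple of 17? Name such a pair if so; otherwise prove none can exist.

34 mod 17 = 0 and 102 mod 17 = 0, so 102 − 34 = 68 = 4·17.

Yes: 34 and 102.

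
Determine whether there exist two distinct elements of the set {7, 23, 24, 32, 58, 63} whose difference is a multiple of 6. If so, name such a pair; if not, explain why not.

No, no such pair exists.

Two integers differ by a multiple of 6 exactly when they have the same residue mod 6. The residues are 7↦1, 23↦5, 24↦0, 32↦2, 58↦4, 63↦3.
All 6 residues are distinct, so no two elements differ by a multiple of 6.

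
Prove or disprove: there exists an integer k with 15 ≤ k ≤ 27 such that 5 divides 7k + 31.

For k = 15, 16 the values 136, 143 are not multiples of 5. k = 17 works, since 7·17 + 31 = 150 = 30·5.

k = 17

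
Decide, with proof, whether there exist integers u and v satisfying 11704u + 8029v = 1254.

Both 11704 and 8029 are divisible by gcd(11704, 8029) = 7, hence so is any combination 11704u + 8029v.
But 1254 = 7·179 + 1, so 7 ∤ 1254.
Therefore 11704u + 8029v = 1254 has no solution in integers.

There are no such integers.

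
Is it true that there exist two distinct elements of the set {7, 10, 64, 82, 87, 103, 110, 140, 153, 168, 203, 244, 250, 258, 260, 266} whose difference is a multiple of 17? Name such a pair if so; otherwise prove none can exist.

No such pair exists.

Two integers differ by a multiple of 17 exactly when they have the same residue mod 17. The residues are 7↦7, 10↦10, 64↦13, 82↦14, 87↦2, 103↦1, 110↦8, 140↦4, 153↦0, 168↦15, 203↦16, 244↦6, 250↦12, 258↦3, 260↦5, 266↦11.
No residue repeats among the 16 elements, so no pair has difference ≡ 0 (mod 17).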